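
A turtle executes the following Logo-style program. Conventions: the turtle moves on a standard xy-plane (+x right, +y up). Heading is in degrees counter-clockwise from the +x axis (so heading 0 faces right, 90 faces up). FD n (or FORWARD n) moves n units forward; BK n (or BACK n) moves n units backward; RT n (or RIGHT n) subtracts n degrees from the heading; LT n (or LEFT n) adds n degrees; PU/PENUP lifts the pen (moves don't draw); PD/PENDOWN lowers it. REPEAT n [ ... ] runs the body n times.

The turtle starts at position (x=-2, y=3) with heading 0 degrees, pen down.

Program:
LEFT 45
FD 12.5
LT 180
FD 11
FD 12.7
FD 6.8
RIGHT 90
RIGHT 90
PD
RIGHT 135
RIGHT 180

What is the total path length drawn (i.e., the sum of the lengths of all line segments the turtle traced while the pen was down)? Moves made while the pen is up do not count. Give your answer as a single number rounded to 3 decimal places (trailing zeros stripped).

Executing turtle program step by step:
Start: pos=(-2,3), heading=0, pen down
LT 45: heading 0 -> 45
FD 12.5: (-2,3) -> (6.839,11.839) [heading=45, draw]
LT 180: heading 45 -> 225
FD 11: (6.839,11.839) -> (-0.939,4.061) [heading=225, draw]
FD 12.7: (-0.939,4.061) -> (-9.92,-4.92) [heading=225, draw]
FD 6.8: (-9.92,-4.92) -> (-14.728,-9.728) [heading=225, draw]
RT 90: heading 225 -> 135
RT 90: heading 135 -> 45
PD: pen down
RT 135: heading 45 -> 270
RT 180: heading 270 -> 90
Final: pos=(-14.728,-9.728), heading=90, 4 segment(s) drawn

Segment lengths:
  seg 1: (-2,3) -> (6.839,11.839), length = 12.5
  seg 2: (6.839,11.839) -> (-0.939,4.061), length = 11
  seg 3: (-0.939,4.061) -> (-9.92,-4.92), length = 12.7
  seg 4: (-9.92,-4.92) -> (-14.728,-9.728), length = 6.8
Total = 43

Answer: 43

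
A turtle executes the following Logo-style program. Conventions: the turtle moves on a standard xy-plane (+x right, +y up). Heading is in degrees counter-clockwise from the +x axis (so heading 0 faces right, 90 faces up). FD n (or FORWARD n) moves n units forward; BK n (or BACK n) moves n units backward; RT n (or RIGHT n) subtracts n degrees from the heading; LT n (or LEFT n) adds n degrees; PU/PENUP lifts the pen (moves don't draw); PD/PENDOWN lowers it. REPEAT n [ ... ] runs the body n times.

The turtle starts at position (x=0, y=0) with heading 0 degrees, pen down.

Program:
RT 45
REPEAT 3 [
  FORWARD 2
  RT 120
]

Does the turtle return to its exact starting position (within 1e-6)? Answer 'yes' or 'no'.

Answer: yes

Derivation:
Executing turtle program step by step:
Start: pos=(0,0), heading=0, pen down
RT 45: heading 0 -> 315
REPEAT 3 [
  -- iteration 1/3 --
  FD 2: (0,0) -> (1.414,-1.414) [heading=315, draw]
  RT 120: heading 315 -> 195
  -- iteration 2/3 --
  FD 2: (1.414,-1.414) -> (-0.518,-1.932) [heading=195, draw]
  RT 120: heading 195 -> 75
  -- iteration 3/3 --
  FD 2: (-0.518,-1.932) -> (0,0) [heading=75, draw]
  RT 120: heading 75 -> 315
]
Final: pos=(0,0), heading=315, 3 segment(s) drawn

Start position: (0, 0)
Final position: (0, 0)
Distance = 0; < 1e-6 -> CLOSED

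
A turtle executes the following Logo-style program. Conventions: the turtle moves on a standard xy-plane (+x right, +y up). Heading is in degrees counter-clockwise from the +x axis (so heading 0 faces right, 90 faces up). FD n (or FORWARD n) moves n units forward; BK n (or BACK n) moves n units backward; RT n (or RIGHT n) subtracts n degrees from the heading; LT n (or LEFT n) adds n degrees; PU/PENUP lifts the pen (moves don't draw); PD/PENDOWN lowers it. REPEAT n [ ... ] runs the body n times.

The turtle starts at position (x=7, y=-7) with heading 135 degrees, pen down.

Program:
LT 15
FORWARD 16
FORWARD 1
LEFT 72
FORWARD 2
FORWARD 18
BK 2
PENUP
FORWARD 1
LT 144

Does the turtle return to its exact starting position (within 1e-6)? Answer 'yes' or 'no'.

Executing turtle program step by step:
Start: pos=(7,-7), heading=135, pen down
LT 15: heading 135 -> 150
FD 16: (7,-7) -> (-6.856,1) [heading=150, draw]
FD 1: (-6.856,1) -> (-7.722,1.5) [heading=150, draw]
LT 72: heading 150 -> 222
FD 2: (-7.722,1.5) -> (-9.209,0.162) [heading=222, draw]
FD 18: (-9.209,0.162) -> (-22.585,-11.883) [heading=222, draw]
BK 2: (-22.585,-11.883) -> (-21.099,-10.544) [heading=222, draw]
PU: pen up
FD 1: (-21.099,-10.544) -> (-21.842,-11.213) [heading=222, move]
LT 144: heading 222 -> 6
Final: pos=(-21.842,-11.213), heading=6, 5 segment(s) drawn

Start position: (7, -7)
Final position: (-21.842, -11.213)
Distance = 29.148; >= 1e-6 -> NOT closed

Answer: no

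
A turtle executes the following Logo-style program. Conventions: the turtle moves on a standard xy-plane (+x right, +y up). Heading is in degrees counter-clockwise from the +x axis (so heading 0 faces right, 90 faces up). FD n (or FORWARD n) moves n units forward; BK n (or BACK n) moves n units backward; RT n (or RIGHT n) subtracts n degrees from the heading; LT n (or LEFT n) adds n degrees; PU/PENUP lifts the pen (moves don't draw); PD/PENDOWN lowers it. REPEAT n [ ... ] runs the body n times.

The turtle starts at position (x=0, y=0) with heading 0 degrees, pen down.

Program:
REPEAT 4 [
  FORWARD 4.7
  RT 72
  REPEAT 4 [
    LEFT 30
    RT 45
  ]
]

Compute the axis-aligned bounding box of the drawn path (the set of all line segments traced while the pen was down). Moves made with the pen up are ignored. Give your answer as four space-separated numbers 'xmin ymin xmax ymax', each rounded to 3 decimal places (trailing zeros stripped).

Answer: 0 -3.493 4.866 1.181

Derivation:
Executing turtle program step by step:
Start: pos=(0,0), heading=0, pen down
REPEAT 4 [
  -- iteration 1/4 --
  FD 4.7: (0,0) -> (4.7,0) [heading=0, draw]
  RT 72: heading 0 -> 288
  REPEAT 4 [
    -- iteration 1/4 --
    LT 30: heading 288 -> 318
    RT 45: heading 318 -> 273
    -- iteration 2/4 --
    LT 30: heading 273 -> 303
    RT 45: heading 303 -> 258
    -- iteration 3/4 --
    LT 30: heading 258 -> 288
    RT 45: heading 288 -> 243
    -- iteration 4/4 --
    LT 30: heading 243 -> 273
    RT 45: heading 273 -> 228
  ]
  -- iteration 2/4 --
  FD 4.7: (4.7,0) -> (1.555,-3.493) [heading=228, draw]
  RT 72: heading 228 -> 156
  REPEAT 4 [
    -- iteration 1/4 --
    LT 30: heading 156 -> 186
    RT 45: heading 186 -> 141
    -- iteration 2/4 --
    LT 30: heading 141 -> 171
    RT 45: heading 171 -> 126
    -- iteration 3/4 --
    LT 30: heading 126 -> 156
    RT 45: heading 156 -> 111
    -- iteration 4/4 --
    LT 30: heading 111 -> 141
    RT 45: heading 141 -> 96
  ]
  -- iteration 3/4 --
  FD 4.7: (1.555,-3.493) -> (1.064,1.181) [heading=96, draw]
  RT 72: heading 96 -> 24
  REPEAT 4 [
    -- iteration 1/4 --
    LT 30: heading 24 -> 54
    RT 45: heading 54 -> 9
    -- iteration 2/4 --
    LT 30: heading 9 -> 39
    RT 45: heading 39 -> 354
    -- iteration 3/4 --
    LT 30: heading 354 -> 24
    RT 45: heading 24 -> 339
    -- iteration 4/4 --
    LT 30: heading 339 -> 9
    RT 45: heading 9 -> 324
  ]
  -- iteration 4/4 --
  FD 4.7: (1.064,1.181) -> (4.866,-1.581) [heading=324, draw]
  RT 72: heading 324 -> 252
  REPEAT 4 [
    -- iteration 1/4 --
    LT 30: heading 252 -> 282
    RT 45: heading 282 -> 237
    -- iteration 2/4 --
    LT 30: heading 237 -> 267
    RT 45: heading 267 -> 222
    -- iteration 3/4 --
    LT 30: heading 222 -> 252
    RT 45: heading 252 -> 207
    -- iteration 4/4 --
    LT 30: heading 207 -> 237
    RT 45: heading 237 -> 192
  ]
]
Final: pos=(4.866,-1.581), heading=192, 4 segment(s) drawn

Segment endpoints: x in {0, 1.064, 1.555, 4.7, 4.866}, y in {-3.493, -1.581, 0, 1.181}
xmin=0, ymin=-3.493, xmax=4.866, ymax=1.181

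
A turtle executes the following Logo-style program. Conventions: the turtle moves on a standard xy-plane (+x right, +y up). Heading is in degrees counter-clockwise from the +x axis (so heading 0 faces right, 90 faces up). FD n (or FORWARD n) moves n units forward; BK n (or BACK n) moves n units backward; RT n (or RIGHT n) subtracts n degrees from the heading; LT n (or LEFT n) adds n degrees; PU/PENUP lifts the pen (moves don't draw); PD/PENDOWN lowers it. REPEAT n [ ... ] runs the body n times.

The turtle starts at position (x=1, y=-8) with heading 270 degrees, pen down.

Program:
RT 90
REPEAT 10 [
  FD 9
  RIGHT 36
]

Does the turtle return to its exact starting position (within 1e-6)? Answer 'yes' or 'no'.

Executing turtle program step by step:
Start: pos=(1,-8), heading=270, pen down
RT 90: heading 270 -> 180
REPEAT 10 [
  -- iteration 1/10 --
  FD 9: (1,-8) -> (-8,-8) [heading=180, draw]
  RT 36: heading 180 -> 144
  -- iteration 2/10 --
  FD 9: (-8,-8) -> (-15.281,-2.71) [heading=144, draw]
  RT 36: heading 144 -> 108
  -- iteration 3/10 --
  FD 9: (-15.281,-2.71) -> (-18.062,5.85) [heading=108, draw]
  RT 36: heading 108 -> 72
  -- iteration 4/10 --
  FD 9: (-18.062,5.85) -> (-15.281,14.409) [heading=72, draw]
  RT 36: heading 72 -> 36
  -- iteration 5/10 --
  FD 9: (-15.281,14.409) -> (-8,19.699) [heading=36, draw]
  RT 36: heading 36 -> 0
  -- iteration 6/10 --
  FD 9: (-8,19.699) -> (1,19.699) [heading=0, draw]
  RT 36: heading 0 -> 324
  -- iteration 7/10 --
  FD 9: (1,19.699) -> (8.281,14.409) [heading=324, draw]
  RT 36: heading 324 -> 288
  -- iteration 8/10 --
  FD 9: (8.281,14.409) -> (11.062,5.85) [heading=288, draw]
  RT 36: heading 288 -> 252
  -- iteration 9/10 --
  FD 9: (11.062,5.85) -> (8.281,-2.71) [heading=252, draw]
  RT 36: heading 252 -> 216
  -- iteration 10/10 --
  FD 9: (8.281,-2.71) -> (1,-8) [heading=216, draw]
  RT 36: heading 216 -> 180
]
Final: pos=(1,-8), heading=180, 10 segment(s) drawn

Start position: (1, -8)
Final position: (1, -8)
Distance = 0; < 1e-6 -> CLOSED

Answer: yes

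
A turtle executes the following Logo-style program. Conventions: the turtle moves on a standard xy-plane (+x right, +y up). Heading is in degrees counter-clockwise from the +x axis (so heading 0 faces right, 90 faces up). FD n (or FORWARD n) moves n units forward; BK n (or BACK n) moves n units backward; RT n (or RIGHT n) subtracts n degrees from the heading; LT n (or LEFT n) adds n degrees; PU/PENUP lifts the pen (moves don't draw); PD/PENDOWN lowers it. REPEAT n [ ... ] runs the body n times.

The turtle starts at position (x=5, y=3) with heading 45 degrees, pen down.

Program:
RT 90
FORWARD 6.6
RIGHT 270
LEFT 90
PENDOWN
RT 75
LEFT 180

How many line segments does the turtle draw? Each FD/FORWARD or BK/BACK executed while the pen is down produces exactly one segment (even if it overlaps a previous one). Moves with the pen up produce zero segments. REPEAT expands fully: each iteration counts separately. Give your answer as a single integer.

Executing turtle program step by step:
Start: pos=(5,3), heading=45, pen down
RT 90: heading 45 -> 315
FD 6.6: (5,3) -> (9.667,-1.667) [heading=315, draw]
RT 270: heading 315 -> 45
LT 90: heading 45 -> 135
PD: pen down
RT 75: heading 135 -> 60
LT 180: heading 60 -> 240
Final: pos=(9.667,-1.667), heading=240, 1 segment(s) drawn
Segments drawn: 1

Answer: 1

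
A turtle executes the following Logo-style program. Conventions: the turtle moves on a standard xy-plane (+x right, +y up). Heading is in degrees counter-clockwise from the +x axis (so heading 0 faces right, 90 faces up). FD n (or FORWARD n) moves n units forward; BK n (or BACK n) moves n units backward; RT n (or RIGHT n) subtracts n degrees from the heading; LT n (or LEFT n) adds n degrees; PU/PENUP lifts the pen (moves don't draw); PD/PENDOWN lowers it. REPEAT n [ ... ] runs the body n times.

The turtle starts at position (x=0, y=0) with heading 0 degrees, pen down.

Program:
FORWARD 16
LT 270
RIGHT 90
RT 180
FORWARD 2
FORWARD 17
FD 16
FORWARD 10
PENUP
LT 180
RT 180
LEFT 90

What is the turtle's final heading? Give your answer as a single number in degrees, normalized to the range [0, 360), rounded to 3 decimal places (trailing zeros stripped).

Answer: 90

Derivation:
Executing turtle program step by step:
Start: pos=(0,0), heading=0, pen down
FD 16: (0,0) -> (16,0) [heading=0, draw]
LT 270: heading 0 -> 270
RT 90: heading 270 -> 180
RT 180: heading 180 -> 0
FD 2: (16,0) -> (18,0) [heading=0, draw]
FD 17: (18,0) -> (35,0) [heading=0, draw]
FD 16: (35,0) -> (51,0) [heading=0, draw]
FD 10: (51,0) -> (61,0) [heading=0, draw]
PU: pen up
LT 180: heading 0 -> 180
RT 180: heading 180 -> 0
LT 90: heading 0 -> 90
Final: pos=(61,0), heading=90, 5 segment(s) drawn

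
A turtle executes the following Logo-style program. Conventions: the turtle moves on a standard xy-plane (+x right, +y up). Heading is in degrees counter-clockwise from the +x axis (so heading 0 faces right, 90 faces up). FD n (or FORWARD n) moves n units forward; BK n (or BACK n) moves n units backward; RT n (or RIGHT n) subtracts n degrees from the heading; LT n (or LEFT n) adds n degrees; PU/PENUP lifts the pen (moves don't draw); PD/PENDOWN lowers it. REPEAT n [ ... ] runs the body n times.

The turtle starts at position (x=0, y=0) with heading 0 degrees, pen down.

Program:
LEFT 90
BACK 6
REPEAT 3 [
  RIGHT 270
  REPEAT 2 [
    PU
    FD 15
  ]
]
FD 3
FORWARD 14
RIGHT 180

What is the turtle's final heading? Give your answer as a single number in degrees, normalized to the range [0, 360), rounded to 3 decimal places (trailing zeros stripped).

Answer: 180

Derivation:
Executing turtle program step by step:
Start: pos=(0,0), heading=0, pen down
LT 90: heading 0 -> 90
BK 6: (0,0) -> (0,-6) [heading=90, draw]
REPEAT 3 [
  -- iteration 1/3 --
  RT 270: heading 90 -> 180
  REPEAT 2 [
    -- iteration 1/2 --
    PU: pen up
    FD 15: (0,-6) -> (-15,-6) [heading=180, move]
    -- iteration 2/2 --
    PU: pen up
    FD 15: (-15,-6) -> (-30,-6) [heading=180, move]
  ]
  -- iteration 2/3 --
  RT 270: heading 180 -> 270
  REPEAT 2 [
    -- iteration 1/2 --
    PU: pen up
    FD 15: (-30,-6) -> (-30,-21) [heading=270, move]
    -- iteration 2/2 --
    PU: pen up
    FD 15: (-30,-21) -> (-30,-36) [heading=270, move]
  ]
  -- iteration 3/3 --
  RT 270: heading 270 -> 0
  REPEAT 2 [
    -- iteration 1/2 --
    PU: pen up
    FD 15: (-30,-36) -> (-15,-36) [heading=0, move]
    -- iteration 2/2 --
    PU: pen up
    FD 15: (-15,-36) -> (0,-36) [heading=0, move]
  ]
]
FD 3: (0,-36) -> (3,-36) [heading=0, move]
FD 14: (3,-36) -> (17,-36) [heading=0, move]
RT 180: heading 0 -> 180
Final: pos=(17,-36), heading=180, 1 segment(s) drawn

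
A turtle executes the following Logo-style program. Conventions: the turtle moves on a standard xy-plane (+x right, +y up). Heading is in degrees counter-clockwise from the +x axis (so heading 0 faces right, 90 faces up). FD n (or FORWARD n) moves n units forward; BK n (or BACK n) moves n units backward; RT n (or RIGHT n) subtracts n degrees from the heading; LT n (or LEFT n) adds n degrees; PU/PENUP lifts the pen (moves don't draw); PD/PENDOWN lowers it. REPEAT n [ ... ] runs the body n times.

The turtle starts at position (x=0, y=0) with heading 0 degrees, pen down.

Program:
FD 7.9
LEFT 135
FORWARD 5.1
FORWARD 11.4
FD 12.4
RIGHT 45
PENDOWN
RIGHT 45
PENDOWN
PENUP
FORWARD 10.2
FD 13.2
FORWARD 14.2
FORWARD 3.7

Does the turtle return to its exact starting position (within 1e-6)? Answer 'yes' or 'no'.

Executing turtle program step by step:
Start: pos=(0,0), heading=0, pen down
FD 7.9: (0,0) -> (7.9,0) [heading=0, draw]
LT 135: heading 0 -> 135
FD 5.1: (7.9,0) -> (4.294,3.606) [heading=135, draw]
FD 11.4: (4.294,3.606) -> (-3.767,11.667) [heading=135, draw]
FD 12.4: (-3.767,11.667) -> (-12.535,20.435) [heading=135, draw]
RT 45: heading 135 -> 90
PD: pen down
RT 45: heading 90 -> 45
PD: pen down
PU: pen up
FD 10.2: (-12.535,20.435) -> (-5.323,27.648) [heading=45, move]
FD 13.2: (-5.323,27.648) -> (4.011,36.982) [heading=45, move]
FD 14.2: (4.011,36.982) -> (14.052,47.023) [heading=45, move]
FD 3.7: (14.052,47.023) -> (16.668,49.639) [heading=45, move]
Final: pos=(16.668,49.639), heading=45, 4 segment(s) drawn

Start position: (0, 0)
Final position: (16.668, 49.639)
Distance = 52.363; >= 1e-6 -> NOT closed

Answer: no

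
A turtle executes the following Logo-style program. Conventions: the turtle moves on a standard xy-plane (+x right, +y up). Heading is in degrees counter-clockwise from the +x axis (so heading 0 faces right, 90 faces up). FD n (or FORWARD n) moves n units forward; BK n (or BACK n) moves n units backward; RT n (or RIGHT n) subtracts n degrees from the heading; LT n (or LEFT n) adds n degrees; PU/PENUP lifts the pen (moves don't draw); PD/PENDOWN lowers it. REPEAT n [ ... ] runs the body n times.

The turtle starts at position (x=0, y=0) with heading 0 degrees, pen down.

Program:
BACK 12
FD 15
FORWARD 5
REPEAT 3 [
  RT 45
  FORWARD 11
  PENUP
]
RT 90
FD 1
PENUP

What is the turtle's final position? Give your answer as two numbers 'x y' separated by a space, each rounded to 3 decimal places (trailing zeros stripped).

Executing turtle program step by step:
Start: pos=(0,0), heading=0, pen down
BK 12: (0,0) -> (-12,0) [heading=0, draw]
FD 15: (-12,0) -> (3,0) [heading=0, draw]
FD 5: (3,0) -> (8,0) [heading=0, draw]
REPEAT 3 [
  -- iteration 1/3 --
  RT 45: heading 0 -> 315
  FD 11: (8,0) -> (15.778,-7.778) [heading=315, draw]
  PU: pen up
  -- iteration 2/3 --
  RT 45: heading 315 -> 270
  FD 11: (15.778,-7.778) -> (15.778,-18.778) [heading=270, move]
  PU: pen up
  -- iteration 3/3 --
  RT 45: heading 270 -> 225
  FD 11: (15.778,-18.778) -> (8,-26.556) [heading=225, move]
  PU: pen up
]
RT 90: heading 225 -> 135
FD 1: (8,-26.556) -> (7.293,-25.849) [heading=135, move]
PU: pen up
Final: pos=(7.293,-25.849), heading=135, 4 segment(s) drawn

Answer: 7.293 -25.849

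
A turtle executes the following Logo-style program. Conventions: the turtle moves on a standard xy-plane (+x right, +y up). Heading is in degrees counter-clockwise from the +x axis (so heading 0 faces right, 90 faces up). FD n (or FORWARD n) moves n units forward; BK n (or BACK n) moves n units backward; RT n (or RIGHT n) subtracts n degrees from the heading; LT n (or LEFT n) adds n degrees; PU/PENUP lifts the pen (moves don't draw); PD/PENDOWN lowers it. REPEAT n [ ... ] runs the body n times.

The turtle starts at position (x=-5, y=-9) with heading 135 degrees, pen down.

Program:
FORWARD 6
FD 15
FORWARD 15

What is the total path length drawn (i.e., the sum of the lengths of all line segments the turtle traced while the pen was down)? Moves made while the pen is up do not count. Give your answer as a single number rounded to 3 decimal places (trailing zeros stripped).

Executing turtle program step by step:
Start: pos=(-5,-9), heading=135, pen down
FD 6: (-5,-9) -> (-9.243,-4.757) [heading=135, draw]
FD 15: (-9.243,-4.757) -> (-19.849,5.849) [heading=135, draw]
FD 15: (-19.849,5.849) -> (-30.456,16.456) [heading=135, draw]
Final: pos=(-30.456,16.456), heading=135, 3 segment(s) drawn

Segment lengths:
  seg 1: (-5,-9) -> (-9.243,-4.757), length = 6
  seg 2: (-9.243,-4.757) -> (-19.849,5.849), length = 15
  seg 3: (-19.849,5.849) -> (-30.456,16.456), length = 15
Total = 36

Answer: 36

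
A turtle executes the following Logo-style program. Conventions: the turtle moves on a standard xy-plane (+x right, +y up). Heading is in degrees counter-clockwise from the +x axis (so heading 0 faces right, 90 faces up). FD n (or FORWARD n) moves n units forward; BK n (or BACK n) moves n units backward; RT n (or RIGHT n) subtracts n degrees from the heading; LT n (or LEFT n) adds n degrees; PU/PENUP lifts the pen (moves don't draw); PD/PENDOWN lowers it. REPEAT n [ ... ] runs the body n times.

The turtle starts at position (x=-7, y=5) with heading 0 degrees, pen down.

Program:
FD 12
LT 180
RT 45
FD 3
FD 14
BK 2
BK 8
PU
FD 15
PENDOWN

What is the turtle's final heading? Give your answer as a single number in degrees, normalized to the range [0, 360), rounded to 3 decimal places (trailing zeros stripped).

Executing turtle program step by step:
Start: pos=(-7,5), heading=0, pen down
FD 12: (-7,5) -> (5,5) [heading=0, draw]
LT 180: heading 0 -> 180
RT 45: heading 180 -> 135
FD 3: (5,5) -> (2.879,7.121) [heading=135, draw]
FD 14: (2.879,7.121) -> (-7.021,17.021) [heading=135, draw]
BK 2: (-7.021,17.021) -> (-5.607,15.607) [heading=135, draw]
BK 8: (-5.607,15.607) -> (0.05,9.95) [heading=135, draw]
PU: pen up
FD 15: (0.05,9.95) -> (-10.556,20.556) [heading=135, move]
PD: pen down
Final: pos=(-10.556,20.556), heading=135, 5 segment(s) drawn

Answer: 135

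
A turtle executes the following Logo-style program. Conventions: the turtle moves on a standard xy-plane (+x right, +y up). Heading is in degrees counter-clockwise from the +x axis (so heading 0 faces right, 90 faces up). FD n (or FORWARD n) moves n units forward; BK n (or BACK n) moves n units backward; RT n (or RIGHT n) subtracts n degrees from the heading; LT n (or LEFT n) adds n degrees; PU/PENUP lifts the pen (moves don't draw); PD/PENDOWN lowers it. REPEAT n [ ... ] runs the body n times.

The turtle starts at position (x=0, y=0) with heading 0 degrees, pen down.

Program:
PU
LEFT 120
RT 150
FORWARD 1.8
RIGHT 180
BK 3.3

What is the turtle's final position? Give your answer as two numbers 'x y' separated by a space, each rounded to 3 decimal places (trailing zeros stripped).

Executing turtle program step by step:
Start: pos=(0,0), heading=0, pen down
PU: pen up
LT 120: heading 0 -> 120
RT 150: heading 120 -> 330
FD 1.8: (0,0) -> (1.559,-0.9) [heading=330, move]
RT 180: heading 330 -> 150
BK 3.3: (1.559,-0.9) -> (4.417,-2.55) [heading=150, move]
Final: pos=(4.417,-2.55), heading=150, 0 segment(s) drawn

Answer: 4.417 -2.55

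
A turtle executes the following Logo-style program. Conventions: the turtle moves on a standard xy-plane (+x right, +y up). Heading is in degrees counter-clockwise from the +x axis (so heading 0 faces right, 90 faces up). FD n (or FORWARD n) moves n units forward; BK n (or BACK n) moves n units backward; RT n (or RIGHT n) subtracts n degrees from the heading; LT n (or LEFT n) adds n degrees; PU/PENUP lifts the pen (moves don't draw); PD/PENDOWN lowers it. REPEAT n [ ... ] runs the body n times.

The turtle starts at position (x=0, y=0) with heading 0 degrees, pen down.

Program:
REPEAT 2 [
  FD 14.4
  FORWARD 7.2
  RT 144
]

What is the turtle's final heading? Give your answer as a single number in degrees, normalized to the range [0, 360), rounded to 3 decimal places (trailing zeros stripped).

Answer: 72

Derivation:
Executing turtle program step by step:
Start: pos=(0,0), heading=0, pen down
REPEAT 2 [
  -- iteration 1/2 --
  FD 14.4: (0,0) -> (14.4,0) [heading=0, draw]
  FD 7.2: (14.4,0) -> (21.6,0) [heading=0, draw]
  RT 144: heading 0 -> 216
  -- iteration 2/2 --
  FD 14.4: (21.6,0) -> (9.95,-8.464) [heading=216, draw]
  FD 7.2: (9.95,-8.464) -> (4.125,-12.696) [heading=216, draw]
  RT 144: heading 216 -> 72
]
Final: pos=(4.125,-12.696), heading=72, 4 segment(s) drawn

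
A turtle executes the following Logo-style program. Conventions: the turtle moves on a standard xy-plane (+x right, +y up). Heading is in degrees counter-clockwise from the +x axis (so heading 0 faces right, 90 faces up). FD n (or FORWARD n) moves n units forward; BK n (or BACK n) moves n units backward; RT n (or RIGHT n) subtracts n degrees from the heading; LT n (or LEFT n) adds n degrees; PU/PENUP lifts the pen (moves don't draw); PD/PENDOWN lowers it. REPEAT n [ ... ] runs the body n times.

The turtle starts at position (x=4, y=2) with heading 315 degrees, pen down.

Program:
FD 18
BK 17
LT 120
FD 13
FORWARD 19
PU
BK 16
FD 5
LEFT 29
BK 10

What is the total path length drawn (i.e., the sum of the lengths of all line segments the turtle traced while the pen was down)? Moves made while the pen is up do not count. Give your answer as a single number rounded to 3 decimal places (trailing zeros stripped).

Executing turtle program step by step:
Start: pos=(4,2), heading=315, pen down
FD 18: (4,2) -> (16.728,-10.728) [heading=315, draw]
BK 17: (16.728,-10.728) -> (4.707,1.293) [heading=315, draw]
LT 120: heading 315 -> 75
FD 13: (4.707,1.293) -> (8.072,13.85) [heading=75, draw]
FD 19: (8.072,13.85) -> (12.989,32.203) [heading=75, draw]
PU: pen up
BK 16: (12.989,32.203) -> (8.848,16.748) [heading=75, move]
FD 5: (8.848,16.748) -> (10.142,21.577) [heading=75, move]
LT 29: heading 75 -> 104
BK 10: (10.142,21.577) -> (12.562,11.874) [heading=104, move]
Final: pos=(12.562,11.874), heading=104, 4 segment(s) drawn

Segment lengths:
  seg 1: (4,2) -> (16.728,-10.728), length = 18
  seg 2: (16.728,-10.728) -> (4.707,1.293), length = 17
  seg 3: (4.707,1.293) -> (8.072,13.85), length = 13
  seg 4: (8.072,13.85) -> (12.989,32.203), length = 19
Total = 67

Answer: 67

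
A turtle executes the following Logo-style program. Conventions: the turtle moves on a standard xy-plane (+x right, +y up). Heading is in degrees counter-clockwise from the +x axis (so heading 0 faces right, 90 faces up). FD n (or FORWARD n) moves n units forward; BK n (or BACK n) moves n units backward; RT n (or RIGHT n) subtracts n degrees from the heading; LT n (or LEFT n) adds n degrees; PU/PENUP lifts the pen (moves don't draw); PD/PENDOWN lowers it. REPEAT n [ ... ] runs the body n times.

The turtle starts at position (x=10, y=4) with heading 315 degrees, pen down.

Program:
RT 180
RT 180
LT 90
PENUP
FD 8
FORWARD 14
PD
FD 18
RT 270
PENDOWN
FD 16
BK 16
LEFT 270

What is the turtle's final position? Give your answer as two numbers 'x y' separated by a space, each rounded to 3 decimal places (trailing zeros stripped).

Answer: 38.284 32.284

Derivation:
Executing turtle program step by step:
Start: pos=(10,4), heading=315, pen down
RT 180: heading 315 -> 135
RT 180: heading 135 -> 315
LT 90: heading 315 -> 45
PU: pen up
FD 8: (10,4) -> (15.657,9.657) [heading=45, move]
FD 14: (15.657,9.657) -> (25.556,19.556) [heading=45, move]
PD: pen down
FD 18: (25.556,19.556) -> (38.284,32.284) [heading=45, draw]
RT 270: heading 45 -> 135
PD: pen down
FD 16: (38.284,32.284) -> (26.971,43.598) [heading=135, draw]
BK 16: (26.971,43.598) -> (38.284,32.284) [heading=135, draw]
LT 270: heading 135 -> 45
Final: pos=(38.284,32.284), heading=45, 3 segment(s) drawn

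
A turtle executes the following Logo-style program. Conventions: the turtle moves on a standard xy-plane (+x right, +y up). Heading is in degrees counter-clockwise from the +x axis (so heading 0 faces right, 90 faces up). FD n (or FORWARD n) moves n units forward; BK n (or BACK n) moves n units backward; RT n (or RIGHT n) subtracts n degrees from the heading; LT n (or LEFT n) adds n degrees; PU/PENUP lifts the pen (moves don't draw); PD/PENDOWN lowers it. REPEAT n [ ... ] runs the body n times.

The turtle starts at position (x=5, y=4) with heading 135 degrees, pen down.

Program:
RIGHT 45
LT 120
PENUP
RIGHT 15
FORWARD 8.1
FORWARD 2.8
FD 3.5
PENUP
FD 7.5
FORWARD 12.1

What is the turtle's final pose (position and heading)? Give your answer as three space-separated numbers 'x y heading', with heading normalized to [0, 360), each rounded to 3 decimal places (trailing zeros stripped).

Executing turtle program step by step:
Start: pos=(5,4), heading=135, pen down
RT 45: heading 135 -> 90
LT 120: heading 90 -> 210
PU: pen up
RT 15: heading 210 -> 195
FD 8.1: (5,4) -> (-2.824,1.904) [heading=195, move]
FD 2.8: (-2.824,1.904) -> (-5.529,1.179) [heading=195, move]
FD 3.5: (-5.529,1.179) -> (-8.909,0.273) [heading=195, move]
PU: pen up
FD 7.5: (-8.909,0.273) -> (-16.154,-1.668) [heading=195, move]
FD 12.1: (-16.154,-1.668) -> (-27.841,-4.8) [heading=195, move]
Final: pos=(-27.841,-4.8), heading=195, 0 segment(s) drawn

Answer: -27.841 -4.8 195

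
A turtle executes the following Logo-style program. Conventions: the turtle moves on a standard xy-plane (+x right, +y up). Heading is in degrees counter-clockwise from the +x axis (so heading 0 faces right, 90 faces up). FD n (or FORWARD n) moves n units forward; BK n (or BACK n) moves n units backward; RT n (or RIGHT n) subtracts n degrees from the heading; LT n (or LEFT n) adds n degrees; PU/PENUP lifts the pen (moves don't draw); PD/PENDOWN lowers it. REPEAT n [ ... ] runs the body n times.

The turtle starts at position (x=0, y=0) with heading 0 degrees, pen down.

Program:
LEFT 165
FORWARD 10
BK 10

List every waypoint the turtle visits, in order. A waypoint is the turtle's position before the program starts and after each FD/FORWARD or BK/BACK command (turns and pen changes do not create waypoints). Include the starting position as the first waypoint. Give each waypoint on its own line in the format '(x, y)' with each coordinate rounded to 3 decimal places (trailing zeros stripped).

Answer: (0, 0)
(-9.659, 2.588)
(0, 0)

Derivation:
Executing turtle program step by step:
Start: pos=(0,0), heading=0, pen down
LT 165: heading 0 -> 165
FD 10: (0,0) -> (-9.659,2.588) [heading=165, draw]
BK 10: (-9.659,2.588) -> (0,0) [heading=165, draw]
Final: pos=(0,0), heading=165, 2 segment(s) drawn
Waypoints (3 total):
(0, 0)
(-9.659, 2.588)
(0, 0)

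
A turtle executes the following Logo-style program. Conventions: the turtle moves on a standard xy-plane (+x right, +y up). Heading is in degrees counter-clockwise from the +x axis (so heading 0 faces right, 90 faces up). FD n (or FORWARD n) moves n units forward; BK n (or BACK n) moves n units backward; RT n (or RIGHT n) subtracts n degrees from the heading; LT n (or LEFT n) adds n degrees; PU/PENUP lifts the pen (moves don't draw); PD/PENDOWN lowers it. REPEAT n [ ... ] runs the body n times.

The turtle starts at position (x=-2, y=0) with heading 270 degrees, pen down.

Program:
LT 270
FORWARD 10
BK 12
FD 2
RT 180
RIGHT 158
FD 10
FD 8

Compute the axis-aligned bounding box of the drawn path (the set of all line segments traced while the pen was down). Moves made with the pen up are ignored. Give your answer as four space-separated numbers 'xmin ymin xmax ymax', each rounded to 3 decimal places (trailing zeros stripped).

Executing turtle program step by step:
Start: pos=(-2,0), heading=270, pen down
LT 270: heading 270 -> 180
FD 10: (-2,0) -> (-12,0) [heading=180, draw]
BK 12: (-12,0) -> (0,0) [heading=180, draw]
FD 2: (0,0) -> (-2,0) [heading=180, draw]
RT 180: heading 180 -> 0
RT 158: heading 0 -> 202
FD 10: (-2,0) -> (-11.272,-3.746) [heading=202, draw]
FD 8: (-11.272,-3.746) -> (-18.689,-6.743) [heading=202, draw]
Final: pos=(-18.689,-6.743), heading=202, 5 segment(s) drawn

Segment endpoints: x in {-18.689, -12, -11.272, -2, 0}, y in {-6.743, -3.746, 0, 0, 0, 0}
xmin=-18.689, ymin=-6.743, xmax=0, ymax=0

Answer: -18.689 -6.743 0 0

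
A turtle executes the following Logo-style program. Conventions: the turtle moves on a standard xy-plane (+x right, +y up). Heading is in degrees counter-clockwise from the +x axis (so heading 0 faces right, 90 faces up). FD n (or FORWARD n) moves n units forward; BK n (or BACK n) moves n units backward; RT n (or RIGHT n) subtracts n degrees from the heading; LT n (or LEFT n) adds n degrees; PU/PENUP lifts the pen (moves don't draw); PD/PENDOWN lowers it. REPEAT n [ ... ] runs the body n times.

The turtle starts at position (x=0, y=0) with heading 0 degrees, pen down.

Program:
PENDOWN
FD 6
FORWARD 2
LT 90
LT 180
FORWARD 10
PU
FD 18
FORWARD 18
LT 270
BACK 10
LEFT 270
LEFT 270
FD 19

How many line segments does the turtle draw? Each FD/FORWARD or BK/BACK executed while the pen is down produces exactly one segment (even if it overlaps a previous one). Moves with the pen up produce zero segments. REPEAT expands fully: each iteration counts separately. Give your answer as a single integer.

Executing turtle program step by step:
Start: pos=(0,0), heading=0, pen down
PD: pen down
FD 6: (0,0) -> (6,0) [heading=0, draw]
FD 2: (6,0) -> (8,0) [heading=0, draw]
LT 90: heading 0 -> 90
LT 180: heading 90 -> 270
FD 10: (8,0) -> (8,-10) [heading=270, draw]
PU: pen up
FD 18: (8,-10) -> (8,-28) [heading=270, move]
FD 18: (8,-28) -> (8,-46) [heading=270, move]
LT 270: heading 270 -> 180
BK 10: (8,-46) -> (18,-46) [heading=180, move]
LT 270: heading 180 -> 90
LT 270: heading 90 -> 0
FD 19: (18,-46) -> (37,-46) [heading=0, move]
Final: pos=(37,-46), heading=0, 3 segment(s) drawn
Segments drawn: 3

Answer: 3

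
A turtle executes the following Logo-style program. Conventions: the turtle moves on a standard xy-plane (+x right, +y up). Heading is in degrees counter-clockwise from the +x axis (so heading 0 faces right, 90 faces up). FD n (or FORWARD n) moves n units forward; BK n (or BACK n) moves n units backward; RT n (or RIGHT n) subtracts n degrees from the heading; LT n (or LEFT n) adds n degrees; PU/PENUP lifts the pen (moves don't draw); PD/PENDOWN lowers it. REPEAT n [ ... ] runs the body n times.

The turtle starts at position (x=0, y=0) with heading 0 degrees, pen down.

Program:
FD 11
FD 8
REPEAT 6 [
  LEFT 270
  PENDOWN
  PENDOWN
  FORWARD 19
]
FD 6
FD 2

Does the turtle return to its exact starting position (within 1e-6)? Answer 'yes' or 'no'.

Executing turtle program step by step:
Start: pos=(0,0), heading=0, pen down
FD 11: (0,0) -> (11,0) [heading=0, draw]
FD 8: (11,0) -> (19,0) [heading=0, draw]
REPEAT 6 [
  -- iteration 1/6 --
  LT 270: heading 0 -> 270
  PD: pen down
  PD: pen down
  FD 19: (19,0) -> (19,-19) [heading=270, draw]
  -- iteration 2/6 --
  LT 270: heading 270 -> 180
  PD: pen down
  PD: pen down
  FD 19: (19,-19) -> (0,-19) [heading=180, draw]
  -- iteration 3/6 --
  LT 270: heading 180 -> 90
  PD: pen down
  PD: pen down
  FD 19: (0,-19) -> (0,0) [heading=90, draw]
  -- iteration 4/6 --
  LT 270: heading 90 -> 0
  PD: pen down
  PD: pen down
  FD 19: (0,0) -> (19,0) [heading=0, draw]
  -- iteration 5/6 --
  LT 270: heading 0 -> 270
  PD: pen down
  PD: pen down
  FD 19: (19,0) -> (19,-19) [heading=270, draw]
  -- iteration 6/6 --
  LT 270: heading 270 -> 180
  PD: pen down
  PD: pen down
  FD 19: (19,-19) -> (0,-19) [heading=180, draw]
]
FD 6: (0,-19) -> (-6,-19) [heading=180, draw]
FD 2: (-6,-19) -> (-8,-19) [heading=180, draw]
Final: pos=(-8,-19), heading=180, 10 segment(s) drawn

Start position: (0, 0)
Final position: (-8, -19)
Distance = 20.616; >= 1e-6 -> NOT closed

Answer: no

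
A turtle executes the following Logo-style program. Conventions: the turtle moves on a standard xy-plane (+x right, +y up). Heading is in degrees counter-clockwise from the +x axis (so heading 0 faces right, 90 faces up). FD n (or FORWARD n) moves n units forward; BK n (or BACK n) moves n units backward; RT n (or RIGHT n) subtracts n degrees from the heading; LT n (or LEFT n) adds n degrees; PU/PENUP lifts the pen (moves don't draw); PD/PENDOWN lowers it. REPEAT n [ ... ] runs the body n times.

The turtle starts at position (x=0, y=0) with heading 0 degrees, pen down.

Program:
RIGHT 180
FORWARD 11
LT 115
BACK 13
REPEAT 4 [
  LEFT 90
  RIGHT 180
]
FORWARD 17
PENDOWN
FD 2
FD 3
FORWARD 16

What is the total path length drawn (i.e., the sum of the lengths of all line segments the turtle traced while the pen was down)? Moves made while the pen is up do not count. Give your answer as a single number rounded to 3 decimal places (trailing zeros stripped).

Executing turtle program step by step:
Start: pos=(0,0), heading=0, pen down
RT 180: heading 0 -> 180
FD 11: (0,0) -> (-11,0) [heading=180, draw]
LT 115: heading 180 -> 295
BK 13: (-11,0) -> (-16.494,11.782) [heading=295, draw]
REPEAT 4 [
  -- iteration 1/4 --
  LT 90: heading 295 -> 25
  RT 180: heading 25 -> 205
  -- iteration 2/4 --
  LT 90: heading 205 -> 295
  RT 180: heading 295 -> 115
  -- iteration 3/4 --
  LT 90: heading 115 -> 205
  RT 180: heading 205 -> 25
  -- iteration 4/4 --
  LT 90: heading 25 -> 115
  RT 180: heading 115 -> 295
]
FD 17: (-16.494,11.782) -> (-9.31,-3.625) [heading=295, draw]
PD: pen down
FD 2: (-9.31,-3.625) -> (-8.464,-5.438) [heading=295, draw]
FD 3: (-8.464,-5.438) -> (-7.196,-8.157) [heading=295, draw]
FD 16: (-7.196,-8.157) -> (-0.435,-22.658) [heading=295, draw]
Final: pos=(-0.435,-22.658), heading=295, 6 segment(s) drawn

Segment lengths:
  seg 1: (0,0) -> (-11,0), length = 11
  seg 2: (-11,0) -> (-16.494,11.782), length = 13
  seg 3: (-16.494,11.782) -> (-9.31,-3.625), length = 17
  seg 4: (-9.31,-3.625) -> (-8.464,-5.438), length = 2
  seg 5: (-8.464,-5.438) -> (-7.196,-8.157), length = 3
  seg 6: (-7.196,-8.157) -> (-0.435,-22.658), length = 16
Total = 62

Answer: 62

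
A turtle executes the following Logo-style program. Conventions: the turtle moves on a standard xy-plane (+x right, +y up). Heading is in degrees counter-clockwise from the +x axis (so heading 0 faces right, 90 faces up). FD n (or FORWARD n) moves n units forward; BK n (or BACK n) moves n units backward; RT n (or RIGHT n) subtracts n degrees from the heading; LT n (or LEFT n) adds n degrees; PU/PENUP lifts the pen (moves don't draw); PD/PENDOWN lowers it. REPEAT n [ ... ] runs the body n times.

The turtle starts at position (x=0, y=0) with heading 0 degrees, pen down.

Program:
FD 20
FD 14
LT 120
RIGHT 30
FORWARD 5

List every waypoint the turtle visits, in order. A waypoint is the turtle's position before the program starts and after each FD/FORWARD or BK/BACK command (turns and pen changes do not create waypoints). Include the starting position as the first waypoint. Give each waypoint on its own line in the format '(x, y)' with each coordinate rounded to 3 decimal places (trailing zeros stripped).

Answer: (0, 0)
(20, 0)
(34, 0)
(34, 5)

Derivation:
Executing turtle program step by step:
Start: pos=(0,0), heading=0, pen down
FD 20: (0,0) -> (20,0) [heading=0, draw]
FD 14: (20,0) -> (34,0) [heading=0, draw]
LT 120: heading 0 -> 120
RT 30: heading 120 -> 90
FD 5: (34,0) -> (34,5) [heading=90, draw]
Final: pos=(34,5), heading=90, 3 segment(s) drawn
Waypoints (4 total):
(0, 0)
(20, 0)
(34, 0)
(34, 5)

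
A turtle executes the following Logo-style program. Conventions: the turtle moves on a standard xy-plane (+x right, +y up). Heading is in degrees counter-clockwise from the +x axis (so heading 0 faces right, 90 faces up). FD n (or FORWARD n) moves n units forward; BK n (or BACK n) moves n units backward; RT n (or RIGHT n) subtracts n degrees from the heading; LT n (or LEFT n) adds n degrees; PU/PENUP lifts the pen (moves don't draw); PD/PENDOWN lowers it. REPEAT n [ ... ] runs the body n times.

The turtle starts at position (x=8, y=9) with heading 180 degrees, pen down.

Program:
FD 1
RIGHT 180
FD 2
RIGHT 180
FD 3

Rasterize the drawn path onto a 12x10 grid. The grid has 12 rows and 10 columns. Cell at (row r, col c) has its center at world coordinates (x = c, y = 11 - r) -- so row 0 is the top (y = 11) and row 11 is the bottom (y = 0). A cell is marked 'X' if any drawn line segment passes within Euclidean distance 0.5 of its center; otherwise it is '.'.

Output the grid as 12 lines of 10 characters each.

Segment 0: (8,9) -> (7,9)
Segment 1: (7,9) -> (9,9)
Segment 2: (9,9) -> (6,9)

Answer: ..........
..........
......XXXX
..........
..........
..........
..........
..........
..........
..........
..........
..........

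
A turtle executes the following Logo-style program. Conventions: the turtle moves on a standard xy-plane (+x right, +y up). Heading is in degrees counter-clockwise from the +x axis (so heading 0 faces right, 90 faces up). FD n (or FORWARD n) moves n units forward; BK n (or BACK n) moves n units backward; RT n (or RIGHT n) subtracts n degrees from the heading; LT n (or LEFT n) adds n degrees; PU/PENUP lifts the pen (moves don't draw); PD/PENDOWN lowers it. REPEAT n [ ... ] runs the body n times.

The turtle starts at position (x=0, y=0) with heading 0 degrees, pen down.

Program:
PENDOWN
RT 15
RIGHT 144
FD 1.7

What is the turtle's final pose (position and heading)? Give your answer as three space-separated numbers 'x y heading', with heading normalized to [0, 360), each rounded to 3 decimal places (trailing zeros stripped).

Answer: -1.587 -0.609 201

Derivation:
Executing turtle program step by step:
Start: pos=(0,0), heading=0, pen down
PD: pen down
RT 15: heading 0 -> 345
RT 144: heading 345 -> 201
FD 1.7: (0,0) -> (-1.587,-0.609) [heading=201, draw]
Final: pos=(-1.587,-0.609), heading=201, 1 segment(s) drawn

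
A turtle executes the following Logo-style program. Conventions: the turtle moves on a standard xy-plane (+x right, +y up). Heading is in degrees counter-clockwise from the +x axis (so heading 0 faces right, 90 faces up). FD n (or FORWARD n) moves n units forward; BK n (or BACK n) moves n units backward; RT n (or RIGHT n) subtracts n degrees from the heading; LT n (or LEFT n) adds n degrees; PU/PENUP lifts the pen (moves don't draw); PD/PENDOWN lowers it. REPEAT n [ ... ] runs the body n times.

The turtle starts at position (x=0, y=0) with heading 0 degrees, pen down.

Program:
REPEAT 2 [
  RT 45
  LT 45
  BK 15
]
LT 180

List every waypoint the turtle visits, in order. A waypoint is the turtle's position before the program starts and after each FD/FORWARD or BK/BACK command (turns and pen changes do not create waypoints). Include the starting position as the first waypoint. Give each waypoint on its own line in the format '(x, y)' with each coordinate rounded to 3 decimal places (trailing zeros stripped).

Answer: (0, 0)
(-15, 0)
(-30, 0)

Derivation:
Executing turtle program step by step:
Start: pos=(0,0), heading=0, pen down
REPEAT 2 [
  -- iteration 1/2 --
  RT 45: heading 0 -> 315
  LT 45: heading 315 -> 0
  BK 15: (0,0) -> (-15,0) [heading=0, draw]
  -- iteration 2/2 --
  RT 45: heading 0 -> 315
  LT 45: heading 315 -> 0
  BK 15: (-15,0) -> (-30,0) [heading=0, draw]
]
LT 180: heading 0 -> 180
Final: pos=(-30,0), heading=180, 2 segment(s) drawn
Waypoints (3 total):
(0, 0)
(-15, 0)
(-30, 0)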